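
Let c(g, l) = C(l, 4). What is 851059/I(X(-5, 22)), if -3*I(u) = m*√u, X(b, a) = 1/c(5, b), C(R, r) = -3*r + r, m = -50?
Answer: -2553177*I*√2/25 ≈ -1.4443e+5*I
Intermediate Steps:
C(R, r) = -2*r
c(g, l) = -8 (c(g, l) = -2*4 = -8)
X(b, a) = -⅛ (X(b, a) = 1/(-8) = -⅛)
I(u) = 50*√u/3 (I(u) = -(-50)*√u/3 = 50*√u/3)
851059/I(X(-5, 22)) = 851059/((50*√(-⅛)/3)) = 851059/((50*(I*√2/4)/3)) = 851059/((25*I*√2/6)) = 851059*(-3*I*√2/25) = -2553177*I*√2/25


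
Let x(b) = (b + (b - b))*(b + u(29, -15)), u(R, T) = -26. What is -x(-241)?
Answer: -64347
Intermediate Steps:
x(b) = b*(-26 + b) (x(b) = (b + (b - b))*(b - 26) = (b + 0)*(-26 + b) = b*(-26 + b))
-x(-241) = -(-241)*(-26 - 241) = -(-241)*(-267) = -1*64347 = -64347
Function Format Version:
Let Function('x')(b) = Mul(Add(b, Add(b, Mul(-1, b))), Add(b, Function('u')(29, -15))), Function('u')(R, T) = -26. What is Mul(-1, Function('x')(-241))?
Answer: -64347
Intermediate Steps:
Function('x')(b) = Mul(b, Add(-26, b)) (Function('x')(b) = Mul(Add(b, Add(b, Mul(-1, b))), Add(b, -26)) = Mul(Add(b, 0), Add(-26, b)) = Mul(b, Add(-26, b)))
Mul(-1, Function('x')(-241)) = Mul(-1, Mul(-241, Add(-26, -241))) = Mul(-1, Mul(-241, -267)) = Mul(-1, 64347) = -64347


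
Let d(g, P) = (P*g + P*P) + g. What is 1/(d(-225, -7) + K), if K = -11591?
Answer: -1/10192 ≈ -9.8116e-5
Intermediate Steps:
d(g, P) = g + P² + P*g (d(g, P) = (P*g + P²) + g = (P² + P*g) + g = g + P² + P*g)
1/(d(-225, -7) + K) = 1/((-225 + (-7)² - 7*(-225)) - 11591) = 1/((-225 + 49 + 1575) - 11591) = 1/(1399 - 11591) = 1/(-10192) = -1/10192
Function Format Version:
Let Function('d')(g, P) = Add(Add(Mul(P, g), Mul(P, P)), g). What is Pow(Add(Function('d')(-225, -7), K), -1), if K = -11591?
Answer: Rational(-1, 10192) ≈ -9.8116e-5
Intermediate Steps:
Function('d')(g, P) = Add(g, Pow(P, 2), Mul(P, g)) (Function('d')(g, P) = Add(Add(Mul(P, g), Pow(P, 2)), g) = Add(Add(Pow(P, 2), Mul(P, g)), g) = Add(g, Pow(P, 2), Mul(P, g)))
Pow(Add(Function('d')(-225, -7), K), -1) = Pow(Add(Add(-225, Pow(-7, 2), Mul(-7, -225)), -11591), -1) = Pow(Add(Add(-225, 49, 1575), -11591), -1) = Pow(Add(1399, -11591), -1) = Pow(-10192, -1) = Rational(-1, 10192)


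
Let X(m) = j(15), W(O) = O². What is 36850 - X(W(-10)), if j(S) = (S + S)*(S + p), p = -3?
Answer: 36490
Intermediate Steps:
j(S) = 2*S*(-3 + S) (j(S) = (S + S)*(S - 3) = (2*S)*(-3 + S) = 2*S*(-3 + S))
X(m) = 360 (X(m) = 2*15*(-3 + 15) = 2*15*12 = 360)
36850 - X(W(-10)) = 36850 - 1*360 = 36850 - 360 = 36490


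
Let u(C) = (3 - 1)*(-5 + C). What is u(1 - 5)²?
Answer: 324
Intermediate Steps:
u(C) = -10 + 2*C (u(C) = 2*(-5 + C) = -10 + 2*C)
u(1 - 5)² = (-10 + 2*(1 - 5))² = (-10 + 2*(-4))² = (-10 - 8)² = (-18)² = 324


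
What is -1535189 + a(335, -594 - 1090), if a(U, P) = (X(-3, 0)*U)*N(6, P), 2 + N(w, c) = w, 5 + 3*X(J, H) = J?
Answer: -4616287/3 ≈ -1.5388e+6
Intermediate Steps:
X(J, H) = -5/3 + J/3
N(w, c) = -2 + w
a(U, P) = -32*U/3 (a(U, P) = ((-5/3 + (⅓)*(-3))*U)*(-2 + 6) = ((-5/3 - 1)*U)*4 = -8*U/3*4 = -32*U/3)
-1535189 + a(335, -594 - 1090) = -1535189 - 32/3*335 = -1535189 - 10720/3 = -4616287/3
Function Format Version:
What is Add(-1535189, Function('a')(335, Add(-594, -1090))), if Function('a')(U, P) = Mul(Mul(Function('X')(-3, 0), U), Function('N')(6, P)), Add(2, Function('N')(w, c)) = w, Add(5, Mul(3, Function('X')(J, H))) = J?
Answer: Rational(-4616287, 3) ≈ -1.5388e+6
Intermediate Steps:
Function('X')(J, H) = Add(Rational(-5, 3), Mul(Rational(1, 3), J))
Function('N')(w, c) = Add(-2, w)
Function('a')(U, P) = Mul(Rational(-32, 3), U) (Function('a')(U, P) = Mul(Mul(Add(Rational(-5, 3), Mul(Rational(1, 3), -3)), U), Add(-2, 6)) = Mul(Mul(Add(Rational(-5, 3), -1), U), 4) = Mul(Mul(Rational(-8, 3), U), 4) = Mul(Rational(-32, 3), U))
Add(-1535189, Function('a')(335, Add(-594, -1090))) = Add(-1535189, Mul(Rational(-32, 3), 335)) = Add(-1535189, Rational(-10720, 3)) = Rational(-4616287, 3)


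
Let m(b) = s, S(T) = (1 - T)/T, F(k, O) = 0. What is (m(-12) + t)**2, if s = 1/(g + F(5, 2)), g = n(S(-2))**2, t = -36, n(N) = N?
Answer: 102400/81 ≈ 1264.2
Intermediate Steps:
S(T) = (1 - T)/T
g = 9/4 (g = ((1 - 1*(-2))/(-2))**2 = (-(1 + 2)/2)**2 = (-1/2*3)**2 = (-3/2)**2 = 9/4 ≈ 2.2500)
s = 4/9 (s = 1/(9/4 + 0) = 1/(9/4) = 4/9 ≈ 0.44444)
m(b) = 4/9
(m(-12) + t)**2 = (4/9 - 36)**2 = (-320/9)**2 = 102400/81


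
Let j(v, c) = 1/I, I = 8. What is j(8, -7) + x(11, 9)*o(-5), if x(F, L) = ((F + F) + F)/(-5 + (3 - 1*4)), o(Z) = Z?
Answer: 221/8 ≈ 27.625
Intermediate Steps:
x(F, L) = -F/2 (x(F, L) = (2*F + F)/(-5 + (3 - 4)) = (3*F)/(-5 - 1) = (3*F)/(-6) = (3*F)*(-⅙) = -F/2)
j(v, c) = ⅛ (j(v, c) = 1/8 = ⅛)
j(8, -7) + x(11, 9)*o(-5) = ⅛ - ½*11*(-5) = ⅛ - 11/2*(-5) = ⅛ + 55/2 = 221/8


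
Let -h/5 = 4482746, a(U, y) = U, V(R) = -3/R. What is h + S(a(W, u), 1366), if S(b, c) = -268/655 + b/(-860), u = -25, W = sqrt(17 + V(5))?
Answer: -14680993418/655 - sqrt(410)/4300 ≈ -2.2414e+7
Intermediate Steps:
W = sqrt(410)/5 (W = sqrt(17 - 3/5) = sqrt(82/5) = sqrt(410)/5 ≈ 4.0497)
S(b, c) = -268/655 - b/860 (S(b, c) = -268*1/655 + b*(-1/860) = -268/655 - b/860)
h = -22413730 (h = -5*4482746 = -22413730)
h + S(a(W, u), 1366) = -22413730 + (-268/655 - sqrt(410)/4300) = -14680993418/655 - sqrt(410)/4300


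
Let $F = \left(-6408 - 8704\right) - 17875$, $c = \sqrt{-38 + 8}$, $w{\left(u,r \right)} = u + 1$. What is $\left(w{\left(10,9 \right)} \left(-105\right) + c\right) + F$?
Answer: $-34142 + i \sqrt{30} \approx -34142.0 + 5.4772 i$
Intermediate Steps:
$w{\left(u,r \right)} = 1 + u$
$c = i \sqrt{30}$ ($c = \sqrt{-30} = i \sqrt{30} \approx 5.4772 i$)
$F = -32987$ ($F = \left(-6408 - 8704\right) - 17875 = -15112 - 17875 = -32987$)
$\left(w{\left(10,9 \right)} \left(-105\right) + c\right) + F = \left(\left(1 + 10\right) \left(-105\right) + i \sqrt{30}\right) - 32987 = \left(11 \left(-105\right) + i \sqrt{30}\right) - 32987 = \left(-1155 + i \sqrt{30}\right) - 32987 = -34142 + i \sqrt{30}$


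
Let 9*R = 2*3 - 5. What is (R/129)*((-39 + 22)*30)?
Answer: -170/387 ≈ -0.43928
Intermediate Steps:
R = ⅑ (R = (2*3 - 5)/9 = (6 - 5)/9 = (⅑)*1 = ⅑ ≈ 0.11111)
(R/129)*((-39 + 22)*30) = ((⅑)/129)*((-39 + 22)*30) = ((⅑)*(1/129))*(-17*30) = (1/1161)*(-510) = -170/387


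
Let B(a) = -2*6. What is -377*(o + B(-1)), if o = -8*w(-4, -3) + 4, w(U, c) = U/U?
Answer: 6032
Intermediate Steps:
w(U, c) = 1
o = -4 (o = -8*1 + 4 = -8 + 4 = -4)
B(a) = -12
-377*(o + B(-1)) = -377*(-4 - 12) = -377*(-16) = 6032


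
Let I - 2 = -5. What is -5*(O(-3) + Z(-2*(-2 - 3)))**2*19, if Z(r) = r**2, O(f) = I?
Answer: -893855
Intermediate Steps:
I = -3 (I = 2 - 5 = -3)
O(f) = -3
-5*(O(-3) + Z(-2*(-2 - 3)))**2*19 = -5*(-3 + (-2*(-2 - 3))**2)**2*19 = -5*(-3 + (-2*(-5))**2)**2*19 = -5*(-3 + 10**2)**2*19 = -5*(-3 + 100)**2*19 = -5*97**2*19 = -5*9409*19 = -47045*19 = -893855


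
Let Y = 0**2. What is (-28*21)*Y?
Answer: 0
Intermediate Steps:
Y = 0
(-28*21)*Y = -28*21*0 = -588*0 = 0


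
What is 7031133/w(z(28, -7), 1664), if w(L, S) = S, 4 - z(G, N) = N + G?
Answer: 7031133/1664 ≈ 4225.4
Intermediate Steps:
z(G, N) = 4 - G - N (z(G, N) = 4 - (N + G) = 4 - (G + N) = 4 + (-G - N) = 4 - G - N)
7031133/w(z(28, -7), 1664) = 7031133/1664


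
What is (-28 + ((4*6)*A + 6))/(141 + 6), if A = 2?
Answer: 26/147 ≈ 0.17687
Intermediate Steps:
(-28 + ((4*6)*A + 6))/(141 + 6) = (-28 + ((4*6)*2 + 6))/(141 + 6) = (-28 + (24*2 + 6))/147 = (-28 + (48 + 6))*(1/147) = (-28 + 54)*(1/147) = 26*(1/147) = 26/147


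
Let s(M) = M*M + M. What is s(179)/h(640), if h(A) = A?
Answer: 1611/32 ≈ 50.344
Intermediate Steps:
s(M) = M + M² (s(M) = M² + M = M + M²)
s(179)/h(640) = (179*(1 + 179))/640 = (179*180)*(1/640) = 32220*(1/640) = 1611/32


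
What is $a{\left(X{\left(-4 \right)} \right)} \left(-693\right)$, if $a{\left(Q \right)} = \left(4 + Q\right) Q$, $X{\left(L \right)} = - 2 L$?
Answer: $-66528$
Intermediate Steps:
$a{\left(Q \right)} = Q \left(4 + Q\right)$
$a{\left(X{\left(-4 \right)} \right)} \left(-693\right) = \left(-2\right) \left(-4\right) \left(4 - -8\right) \left(-693\right) = 8 \left(4 + 8\right) \left(-693\right) = 8 \cdot 12 \left(-693\right) = 96 \left(-693\right) = -66528$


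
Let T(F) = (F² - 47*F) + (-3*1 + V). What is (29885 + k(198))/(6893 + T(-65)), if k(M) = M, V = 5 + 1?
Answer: 30083/14176 ≈ 2.1221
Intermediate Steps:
V = 6
T(F) = 3 + F² - 47*F (T(F) = (F² - 47*F) + (-3*1 + 6) = (F² - 47*F) + (-3 + 6) = (F² - 47*F) + 3 = 3 + F² - 47*F)
(29885 + k(198))/(6893 + T(-65)) = (29885 + 198)/(6893 + (3 + (-65)² - 47*(-65))) = 30083/(6893 + (3 + 4225 + 3055)) = 30083/(6893 + 7283) = 30083/14176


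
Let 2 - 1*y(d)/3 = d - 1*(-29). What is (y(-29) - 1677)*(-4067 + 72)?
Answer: 6675645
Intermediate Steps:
y(d) = -81 - 3*d (y(d) = 6 - 3*(d - 1*(-29)) = 6 - 3*(d + 29) = 6 - 3*(29 + d) = 6 + (-87 - 3*d) = -81 - 3*d)
(y(-29) - 1677)*(-4067 + 72) = ((-81 - 3*(-29)) - 1677)*(-4067 + 72) = ((-81 + 87) - 1677)*(-3995) = (6 - 1677)*(-3995) = -1671*(-3995) = 6675645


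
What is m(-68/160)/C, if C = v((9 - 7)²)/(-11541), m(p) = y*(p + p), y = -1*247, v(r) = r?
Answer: -48460659/80 ≈ -6.0576e+5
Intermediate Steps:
y = -247
m(p) = -494*p (m(p) = -247*(p + p) = -494*p)
C = -4/11541 (C = (9 - 7)²/(-11541) = 2²*(-1/11541) = 4*(-1/11541) = -4/11541 ≈ -0.00034659)
m(-68/160)/C = (-(-33592)/160)/(-4/11541) = -(-33592)/160*(-11541/4) = -494*(-17/40)*(-11541/4) = (4199/20)*(-11541/4) = -48460659/80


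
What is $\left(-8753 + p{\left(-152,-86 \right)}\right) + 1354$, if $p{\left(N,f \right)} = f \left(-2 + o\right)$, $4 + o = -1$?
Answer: $-6797$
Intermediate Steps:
$o = -5$ ($o = -4 - 1 = -5$)
$p{\left(N,f \right)} = - 7 f$ ($p{\left(N,f \right)} = f \left(-2 - 5\right) = f \left(-7\right) = - 7 f$)
$\left(-8753 + p{\left(-152,-86 \right)}\right) + 1354 = \left(-8753 - -602\right) + 1354 = \left(-8753 + 602\right) + 1354 = -8151 + 1354 = -6797$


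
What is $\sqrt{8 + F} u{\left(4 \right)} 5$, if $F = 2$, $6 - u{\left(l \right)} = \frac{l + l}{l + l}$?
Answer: $25 \sqrt{10} \approx 79.057$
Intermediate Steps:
$u{\left(l \right)} = 5$ ($u{\left(l \right)} = 6 - \frac{l + l}{l + l} = 6 - \frac{2 l}{2 l} = 6 - 2 l \frac{1}{2 l} = 6 - 1 = 5$)
$\sqrt{8 + F} u{\left(4 \right)} 5 = \sqrt{8 + 2} \cdot 5 \cdot 5 = \sqrt{10} \cdot 5 \cdot 5 = 5 \sqrt{10} \cdot 5 = 25 \sqrt{10}$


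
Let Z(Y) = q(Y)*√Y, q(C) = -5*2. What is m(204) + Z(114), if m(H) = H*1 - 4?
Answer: 200 - 10*√114 ≈ 93.229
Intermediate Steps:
m(H) = -4 + H (m(H) = H - 4 = -4 + H)
q(C) = -10
Z(Y) = -10*√Y
m(204) + Z(114) = (-4 + 204) - 10*√114 = 200 - 10*√114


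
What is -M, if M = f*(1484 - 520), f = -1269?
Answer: 1223316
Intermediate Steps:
M = -1223316 (M = -1269*(1484 - 520) = -1269*964 = -1223316)
-M = -1*(-1223316) = 1223316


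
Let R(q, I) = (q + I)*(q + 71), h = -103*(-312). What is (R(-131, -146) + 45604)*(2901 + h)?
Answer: 2180142288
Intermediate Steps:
h = 32136
R(q, I) = (71 + q)*(I + q) (R(q, I) = (I + q)*(71 + q) = (71 + q)*(I + q))
(R(-131, -146) + 45604)*(2901 + h) = (((-131)**2 + 71*(-146) + 71*(-131) - 146*(-131)) + 45604)*(2901 + 32136) = ((17161 - 10366 - 9301 + 19126) + 45604)*35037 = (16620 + 45604)*35037 = 62224*35037 = 2180142288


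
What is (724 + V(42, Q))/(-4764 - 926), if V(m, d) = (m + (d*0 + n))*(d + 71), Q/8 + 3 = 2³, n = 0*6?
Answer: -2693/2845 ≈ -0.94657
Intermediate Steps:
n = 0
Q = 40 (Q = -24 + 8*2³ = -24 + 8*8 = -24 + 64 = 40)
V(m, d) = m*(71 + d) (V(m, d) = (m + (d*0 + 0))*(d + 71) = (m + (0 + 0))*(71 + d) = (m + 0)*(71 + d) = m*(71 + d))
(724 + V(42, Q))/(-4764 - 926) = (724 + 42*(71 + 40))/(-4764 - 926) = (724 + 42*111)/(-5690) = (724 + 4662)*(-1/5690) = 5386*(-1/5690) = -2693/2845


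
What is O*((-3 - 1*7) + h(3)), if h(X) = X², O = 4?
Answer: -4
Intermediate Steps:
O*((-3 - 1*7) + h(3)) = 4*((-3 - 1*7) + 3²) = 4*((-3 - 7) + 9) = 4*(-10 + 9) = 4*(-1) = -4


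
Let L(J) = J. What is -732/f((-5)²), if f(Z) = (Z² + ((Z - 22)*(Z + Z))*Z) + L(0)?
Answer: -732/4375 ≈ -0.16731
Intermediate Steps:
f(Z) = Z² + 2*Z²*(-22 + Z) (f(Z) = (Z² + ((Z - 22)*(Z + Z))*Z) + 0 = (Z² + ((-22 + Z)*(2*Z))*Z) + 0 = (Z² + (2*Z*(-22 + Z))*Z) + 0 = (Z² + 2*Z²*(-22 + Z)) + 0 = Z² + 2*Z²*(-22 + Z))
-732/f((-5)²) = -732*1/(625*(-43 + 2*(-5)²)) = -732*1/(625*(-43 + 2*25)) = -732*1/(625*(-43 + 50)) = -732/(625*7) = -732/4375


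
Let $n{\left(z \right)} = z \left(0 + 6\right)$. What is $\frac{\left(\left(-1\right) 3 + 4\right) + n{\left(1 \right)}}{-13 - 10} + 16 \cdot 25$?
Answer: $\frac{9193}{23} \approx 399.7$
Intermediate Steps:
$n{\left(z \right)} = 6 z$ ($n{\left(z \right)} = z 6 = 6 z$)
$\frac{\left(\left(-1\right) 3 + 4\right) + n{\left(1 \right)}}{-13 - 10} + 16 \cdot 25 = \frac{\left(\left(-1\right) 3 + 4\right) + 6 \cdot 1}{-13 - 10} + 16 \cdot 25 = \frac{\left(-3 + 4\right) + 6}{-23} + 400 = \left(1 + 6\right) \left(- \frac{1}{23}\right) + 400 = 7 \left(- \frac{1}{23}\right) + 400 = - \frac{7}{23} + 400 = \frac{9193}{23}$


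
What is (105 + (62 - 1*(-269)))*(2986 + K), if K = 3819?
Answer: 2966980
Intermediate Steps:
(105 + (62 - 1*(-269)))*(2986 + K) = (105 + (62 - 1*(-269)))*(2986 + 3819) = (105 + (62 + 269))*6805 = (105 + 331)*6805 = 436*6805 = 2966980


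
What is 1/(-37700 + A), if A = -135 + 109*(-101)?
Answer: -1/48844 ≈ -2.0473e-5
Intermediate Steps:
A = -11144 (A = -135 - 11009 = -11144)
1/(-37700 + A) = 1/(-37700 - 11144) = 1/(-48844) = -1/48844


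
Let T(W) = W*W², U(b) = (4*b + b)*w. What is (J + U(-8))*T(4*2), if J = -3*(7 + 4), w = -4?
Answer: 65024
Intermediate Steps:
U(b) = -20*b (U(b) = (4*b + b)*(-4) = (5*b)*(-4) = -20*b)
J = -33 (J = -3*11 = -33)
T(W) = W³
(J + U(-8))*T(4*2) = (-33 - 20*(-8))*(4*2)³ = (-33 + 160)*8³ = 127*512 = 65024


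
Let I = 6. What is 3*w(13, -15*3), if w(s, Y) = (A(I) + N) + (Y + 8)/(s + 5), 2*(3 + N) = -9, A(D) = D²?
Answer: 238/3 ≈ 79.333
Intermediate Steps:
N = -15/2 (N = -3 + (½)*(-9) = -3 - 9/2 = -15/2 ≈ -7.5000)
w(s, Y) = 57/2 + (8 + Y)/(5 + s) (w(s, Y) = (6² - 15/2) + (Y + 8)/(s + 5) = (36 - 15/2) + (8 + Y)/(5 + s) = 57/2 + (8 + Y)/(5 + s))
3*w(13, -15*3) = 3*((301 + 2*(-15*3) + 57*13)/(2*(5 + 13))) = 3*((½)*(301 + 2*(-45) + 741)/18) = 3*((½)*(1/18)*(301 - 90 + 741)) = 3*((½)*(1/18)*952) = 3*(238/9) = 238/3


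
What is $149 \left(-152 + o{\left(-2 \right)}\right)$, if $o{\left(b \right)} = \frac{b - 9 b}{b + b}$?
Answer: $-23244$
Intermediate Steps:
$o{\left(b \right)} = -4$ ($o{\left(b \right)} = \frac{\left(-8\right) b}{2 b} = - 8 b \frac{1}{2 b} = -4$)
$149 \left(-152 + o{\left(-2 \right)}\right) = 149 \left(-152 - 4\right) = 149 \left(-156\right) = -23244$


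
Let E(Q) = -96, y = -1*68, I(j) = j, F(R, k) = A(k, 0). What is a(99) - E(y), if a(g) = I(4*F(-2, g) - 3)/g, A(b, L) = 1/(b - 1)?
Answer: 465551/4851 ≈ 95.970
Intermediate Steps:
A(b, L) = 1/(-1 + b)
F(R, k) = 1/(-1 + k)
y = -68
a(g) = (-3 + 4/(-1 + g))/g (a(g) = (4/(-1 + g) - 3)/g = (-3 + 4/(-1 + g))/g)
a(99) - E(y) = (7 - 3*99)/(99*(-1 + 99)) - 1*(-96) = (1/99)*(7 - 297)/98 + 96 = (1/99)*(1/98)*(-290) + 96 = -145/4851 + 96 = 465551/4851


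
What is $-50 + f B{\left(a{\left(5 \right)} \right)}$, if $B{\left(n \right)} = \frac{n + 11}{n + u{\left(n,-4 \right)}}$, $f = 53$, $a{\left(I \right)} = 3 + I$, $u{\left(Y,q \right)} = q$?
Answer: $\frac{807}{4} \approx 201.75$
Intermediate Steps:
$B{\left(n \right)} = \frac{11 + n}{-4 + n}$ ($B{\left(n \right)} = \frac{n + 11}{n - 4} = \frac{11 + n}{-4 + n}$)
$-50 + f B{\left(a{\left(5 \right)} \right)} = -50 + 53 \frac{11 + \left(3 + 5\right)}{-4 + \left(3 + 5\right)} = -50 + 53 \frac{11 + 8}{-4 + 8} = -50 + 53 \cdot \frac{1}{4} \cdot 19 = -50 + 53 \cdot \frac{19}{4} = -50 + \frac{1007}{4} = \frac{807}{4}$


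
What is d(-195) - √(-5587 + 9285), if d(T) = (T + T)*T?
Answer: 76050 - 43*√2 ≈ 75989.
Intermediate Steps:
d(T) = 2*T² (d(T) = (2*T)*T = 2*T²)
d(-195) - √(-5587 + 9285) = 2*(-195)² - √(-5587 + 9285) = 2*38025 - √3698 = 76050 - 43*√2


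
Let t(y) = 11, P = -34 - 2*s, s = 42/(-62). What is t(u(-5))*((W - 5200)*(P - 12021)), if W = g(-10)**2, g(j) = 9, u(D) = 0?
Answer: 21040589867/31 ≈ 6.7873e+8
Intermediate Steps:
s = -21/31 (s = 42*(-1/62) = -21/31 ≈ -0.67742)
W = 81 (W = 9**2 = 81)
P = -1012/31 (P = -34 - 2*(-21/31) = -34 + 42/31 = -1012/31 ≈ -32.645)
t(u(-5))*((W - 5200)*(P - 12021)) = 11*((81 - 5200)*(-1012/31 - 12021)) = 11*(-5119*(-373663/31)) = 11*(1912780897/31) = 21040589867/31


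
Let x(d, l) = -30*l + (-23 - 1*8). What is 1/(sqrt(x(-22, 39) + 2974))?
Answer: sqrt(197)/591 ≈ 0.023749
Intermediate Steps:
x(d, l) = -31 - 30*l (x(d, l) = -30*l + (-23 - 8) = -30*l - 31 = -31 - 30*l)
1/(sqrt(x(-22, 39) + 2974)) = 1/(sqrt((-31 - 30*39) + 2974)) = 1/(sqrt((-31 - 1170) + 2974)) = 1/(sqrt(-1201 + 2974)) = 1/(sqrt(1773)) = 1/(3*sqrt(197)) = sqrt(197)/591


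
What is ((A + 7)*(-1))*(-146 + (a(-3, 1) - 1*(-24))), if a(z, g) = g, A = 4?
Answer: 1331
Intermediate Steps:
((A + 7)*(-1))*(-146 + (a(-3, 1) - 1*(-24))) = ((4 + 7)*(-1))*(-146 + (1 - 1*(-24))) = (11*(-1))*(-146 + (1 + 24)) = -11*(-146 + 25) = -11*(-121) = 1331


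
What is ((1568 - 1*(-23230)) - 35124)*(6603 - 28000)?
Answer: 220945422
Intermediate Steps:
((1568 - 1*(-23230)) - 35124)*(6603 - 28000) = ((1568 + 23230) - 35124)*(-21397) = (24798 - 35124)*(-21397) = -10326*(-21397) = 220945422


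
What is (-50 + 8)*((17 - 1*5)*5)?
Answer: -2520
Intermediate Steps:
(-50 + 8)*((17 - 1*5)*5) = -42*(17 - 5)*5 = -504*5 = -42*60 = -2520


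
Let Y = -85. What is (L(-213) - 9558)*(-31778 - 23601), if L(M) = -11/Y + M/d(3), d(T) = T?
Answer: 45325164066/85 ≈ 5.3324e+8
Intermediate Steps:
L(M) = 11/85 + M/3 (L(M) = -11/(-85) + M/3 = -11*(-1/85) + M*(1/3) = 11/85 + M/3)
(L(-213) - 9558)*(-31778 - 23601) = ((11/85 + (1/3)*(-213)) - 9558)*(-31778 - 23601) = ((11/85 - 71) - 9558)*(-55379) = (-6024/85 - 9558)*(-55379) = -818454/85*(-55379) = 45325164066/85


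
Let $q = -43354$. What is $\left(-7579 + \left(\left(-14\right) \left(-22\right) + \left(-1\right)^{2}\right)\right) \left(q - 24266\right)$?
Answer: $491597400$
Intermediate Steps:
$\left(-7579 + \left(\left(-14\right) \left(-22\right) + \left(-1\right)^{2}\right)\right) \left(q - 24266\right) = \left(-7579 + \left(\left(-14\right) \left(-22\right) + \left(-1\right)^{2}\right)\right) \left(-43354 - 24266\right) = \left(-7579 + \left(308 + 1\right)\right) \left(-67620\right) = \left(-7579 + 309\right) \left(-67620\right) = \left(-7270\right) \left(-67620\right) = 491597400$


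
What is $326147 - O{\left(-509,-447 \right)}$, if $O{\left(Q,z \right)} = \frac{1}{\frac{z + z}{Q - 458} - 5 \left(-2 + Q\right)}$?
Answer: $\frac{806098075146}{2471579} \approx 3.2615 \cdot 10^{5}$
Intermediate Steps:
$O{\left(Q,z \right)} = \frac{1}{10 - 5 Q + \frac{2 z}{-458 + Q}}$ ($O{\left(Q,z \right)} = \frac{1}{\frac{2 z}{-458 + Q} - \left(-10 + 5 Q\right)} = \frac{1}{10 - 5 Q + \frac{2 z}{-458 + Q}}$)
$326147 - O{\left(-509,-447 \right)} = 326147 - \frac{458 - -509}{4580 - -1170700 - -894 + 5 \left(-509\right)^{2}} = 326147 - \frac{458 + 509}{4580 + 1170700 + 894 + 5 \cdot 259081} = 326147 - \frac{1}{4580 + 1170700 + 894 + 1295405} \cdot 967 = 326147 - \frac{1}{2471579} \cdot 967 = 326147 - \frac{967}{2471579} = \frac{806098075146}{2471579}$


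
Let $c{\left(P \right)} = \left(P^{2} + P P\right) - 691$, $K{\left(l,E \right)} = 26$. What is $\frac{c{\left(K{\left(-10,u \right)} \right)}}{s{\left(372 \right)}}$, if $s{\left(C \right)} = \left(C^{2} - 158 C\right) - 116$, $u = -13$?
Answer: $\frac{661}{79492} \approx 0.0083153$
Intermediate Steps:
$s{\left(C \right)} = -116 + C^{2} - 158 C$
$c{\left(P \right)} = -691 + 2 P^{2}$ ($c{\left(P \right)} = \left(P^{2} + P^{2}\right) - 691 = 2 P^{2} - 691 = -691 + 2 P^{2}$)
$\frac{c{\left(K{\left(-10,u \right)} \right)}}{s{\left(372 \right)}} = \frac{-691 + 2 \cdot 26^{2}}{-116 + 372^{2} - 58776} = \frac{-691 + 2 \cdot 676}{-116 + 138384 - 58776} = \frac{-691 + 1352}{79492} = 661 \cdot \frac{1}{79492} = \frac{661}{79492}$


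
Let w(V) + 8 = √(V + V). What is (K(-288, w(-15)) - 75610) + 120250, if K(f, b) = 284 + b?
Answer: 44916 + I*√30 ≈ 44916.0 + 5.4772*I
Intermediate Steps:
w(V) = -8 + √2*√V (w(V) = -8 + √(V + V) = -8 + √(2*V) = -8 + √2*√V)
(K(-288, w(-15)) - 75610) + 120250 = ((284 + (-8 + √2*√(-15))) - 75610) + 120250 = ((284 + (-8 + √2*(I*√15))) - 75610) + 120250 = ((284 + (-8 + I*√30)) - 75610) + 120250 = ((276 + I*√30) - 75610) + 120250 = (-75334 + I*√30) + 120250 = 44916 + I*√30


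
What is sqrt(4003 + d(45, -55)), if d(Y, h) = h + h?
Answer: sqrt(3893) ≈ 62.394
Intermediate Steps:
d(Y, h) = 2*h
sqrt(4003 + d(45, -55)) = sqrt(4003 + 2*(-55)) = sqrt(4003 - 110) = sqrt(3893)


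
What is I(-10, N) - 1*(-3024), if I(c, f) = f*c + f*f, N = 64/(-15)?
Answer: 694096/225 ≈ 3084.9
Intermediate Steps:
N = -64/15 (N = 64*(-1/15) = -64/15 ≈ -4.2667)
I(c, f) = f**2 + c*f (I(c, f) = c*f + f**2 = f**2 + c*f)
I(-10, N) - 1*(-3024) = -64*(-10 - 64/15)/15 - 1*(-3024) = -64/15*(-214/15) + 3024 = 13696/225 + 3024 = 694096/225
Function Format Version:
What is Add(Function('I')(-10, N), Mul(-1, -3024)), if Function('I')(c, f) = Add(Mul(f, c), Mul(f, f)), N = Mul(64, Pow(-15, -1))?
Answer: Rational(694096, 225) ≈ 3084.9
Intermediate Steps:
N = Rational(-64, 15) (N = Mul(64, Rational(-1, 15)) = Rational(-64, 15) ≈ -4.2667)
Function('I')(c, f) = Add(Pow(f, 2), Mul(c, f)) (Function('I')(c, f) = Add(Mul(c, f), Pow(f, 2)) = Add(Pow(f, 2), Mul(c, f)))
Add(Function('I')(-10, N), Mul(-1, -3024)) = Add(Mul(Rational(-64, 15), Add(-10, Rational(-64, 15))), Mul(-1, -3024)) = Add(Mul(Rational(-64, 15), Rational(-214, 15)), 3024) = Add(Rational(13696, 225), 3024) = Rational(694096, 225)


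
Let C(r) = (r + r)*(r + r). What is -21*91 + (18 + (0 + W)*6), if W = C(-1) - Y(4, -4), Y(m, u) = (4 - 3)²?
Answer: -1875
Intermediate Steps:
C(r) = 4*r² (C(r) = (2*r)*(2*r) = 4*r²)
Y(m, u) = 1 (Y(m, u) = 1² = 1)
W = 3 (W = 4*(-1)² - 1*1 = 4*1 - 1 = 4 - 1 = 3)
-21*91 + (18 + (0 + W)*6) = -21*91 + (18 + (0 + 3)*6) = -1911 + (18 + 3*6) = -1911 + (18 + 18) = -1911 + 36 = -1875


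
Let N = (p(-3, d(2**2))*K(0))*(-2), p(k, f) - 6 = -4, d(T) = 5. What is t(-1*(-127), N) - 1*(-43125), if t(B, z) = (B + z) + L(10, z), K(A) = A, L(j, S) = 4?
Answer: 43256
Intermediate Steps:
p(k, f) = 2 (p(k, f) = 6 - 4 = 2)
N = 0 (N = (2*0)*(-2) = 0*(-2) = 0)
t(B, z) = 4 + B + z (t(B, z) = (B + z) + 4 = 4 + B + z)
t(-1*(-127), N) - 1*(-43125) = (4 - 1*(-127) + 0) - 1*(-43125) = (4 + 127 + 0) + 43125 = 131 + 43125 = 43256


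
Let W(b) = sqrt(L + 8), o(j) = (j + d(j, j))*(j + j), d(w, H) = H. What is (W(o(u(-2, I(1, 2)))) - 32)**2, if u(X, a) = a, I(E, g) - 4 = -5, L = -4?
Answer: 900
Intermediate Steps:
I(E, g) = -1 (I(E, g) = 4 - 5 = -1)
o(j) = 4*j**2 (o(j) = (j + j)*(j + j) = (2*j)*(2*j) = 4*j**2)
W(b) = 2 (W(b) = sqrt(-4 + 8) = sqrt(4) = 2)
(W(o(u(-2, I(1, 2)))) - 32)**2 = (2 - 32)**2 = (-30)**2 = 900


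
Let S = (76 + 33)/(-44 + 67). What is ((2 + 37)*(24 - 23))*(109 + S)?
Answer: 102024/23 ≈ 4435.8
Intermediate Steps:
S = 109/23 ≈ 4.7391
((2 + 37)*(24 - 23))*(109 + S) = ((2 + 37)*(24 - 23))*(109 + 109/23) = (39*1)*(2616/23) = 39*(2616/23) = 102024/23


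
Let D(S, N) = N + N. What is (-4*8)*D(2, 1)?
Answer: -64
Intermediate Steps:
D(S, N) = 2*N
(-4*8)*D(2, 1) = (-4*8)*(2*1) = -32*2 = -64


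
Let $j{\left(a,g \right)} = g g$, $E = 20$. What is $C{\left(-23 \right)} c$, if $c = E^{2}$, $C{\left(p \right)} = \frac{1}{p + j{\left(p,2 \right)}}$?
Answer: $- \frac{400}{19} \approx -21.053$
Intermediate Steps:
$j{\left(a,g \right)} = g^{2}$
$C{\left(p \right)} = \frac{1}{4 + p}$ ($C{\left(p \right)} = \frac{1}{p + 2^{2}} = \frac{1}{p + 4} = \frac{1}{4 + p}$)
$c = 400$ ($c = 20^{2} = 400$)
$C{\left(-23 \right)} c = \frac{1}{4 - 23} \cdot 400 = \frac{1}{-19} \cdot 400 = \left(- \frac{1}{19}\right) 400 = - \frac{400}{19}$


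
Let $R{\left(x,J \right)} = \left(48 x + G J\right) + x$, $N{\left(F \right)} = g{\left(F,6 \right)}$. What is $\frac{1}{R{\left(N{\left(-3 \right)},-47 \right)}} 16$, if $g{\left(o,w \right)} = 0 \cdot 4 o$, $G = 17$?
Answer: $- \frac{16}{799} \approx -0.020025$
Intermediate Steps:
$g{\left(o,w \right)} = 0$ ($g{\left(o,w \right)} = 0 o = 0$)
$N{\left(F \right)} = 0$
$R{\left(x,J \right)} = 17 J + 49 x$ ($R{\left(x,J \right)} = \left(48 x + 17 J\right) + x = \left(17 J + 48 x\right) + x = 17 J + 49 x$)
$\frac{1}{R{\left(N{\left(-3 \right)},-47 \right)}} 16 = \frac{1}{17 \left(-47\right) + 49 \cdot 0} \cdot 16 = \frac{1}{-799 + 0} \cdot 16 = \frac{1}{-799} \cdot 16 = \left(- \frac{1}{799}\right) 16 = - \frac{16}{799}$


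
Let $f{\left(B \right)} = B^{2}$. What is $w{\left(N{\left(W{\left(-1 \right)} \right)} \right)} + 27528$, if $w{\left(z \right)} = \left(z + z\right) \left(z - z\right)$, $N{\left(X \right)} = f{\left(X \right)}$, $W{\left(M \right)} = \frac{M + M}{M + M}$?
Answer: $27528$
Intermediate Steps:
$W{\left(M \right)} = 1$ ($W{\left(M \right)} = \frac{2 M}{2 M} = 2 M \frac{1}{2 M} = 1$)
$N{\left(X \right)} = X^{2}$
$w{\left(z \right)} = 0$ ($w{\left(z \right)} = 2 z 0 = 0$)
$w{\left(N{\left(W{\left(-1 \right)} \right)} \right)} + 27528 = 0 + 27528 = 27528$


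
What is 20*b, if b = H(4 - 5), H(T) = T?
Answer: -20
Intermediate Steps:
b = -1 (b = 4 - 5 = -1)
20*b = 20*(-1) = -20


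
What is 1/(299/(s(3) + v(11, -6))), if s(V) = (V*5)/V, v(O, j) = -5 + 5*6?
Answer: 30/299 ≈ 0.10033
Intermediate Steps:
v(O, j) = 25 (v(O, j) = -5 + 30 = 25)
s(V) = 5 (s(V) = (5*V)/V = 5)
1/(299/(s(3) + v(11, -6))) = 1/(299/(5 + 25)) = 1/(299/30) = 30/299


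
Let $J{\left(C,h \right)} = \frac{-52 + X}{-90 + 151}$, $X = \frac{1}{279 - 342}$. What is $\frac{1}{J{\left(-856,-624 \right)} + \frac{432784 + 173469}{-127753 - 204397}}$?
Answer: $- \frac{182350350}{488326547} \approx -0.37342$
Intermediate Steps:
$X = - \frac{1}{63}$ ($X = \frac{1}{-63} = - \frac{1}{63} \approx -0.015873$)
$J{\left(C,h \right)} = - \frac{3277}{3843}$ ($J{\left(C,h \right)} = \frac{-52 - \frac{1}{63}}{-90 + 151} = - \frac{3277}{63 \cdot 61} = \left(- \frac{3277}{63}\right) \frac{1}{61} = - \frac{3277}{3843}$)
$\frac{1}{J{\left(-856,-624 \right)} + \frac{432784 + 173469}{-127753 - 204397}} = \frac{1}{- \frac{3277}{3843} + \frac{432784 + 173469}{-127753 - 204397}} = \frac{1}{- \frac{3277}{3843} + \frac{606253}{-332150}} = \frac{1}{- \frac{3277}{3843} + 606253 \left(- \frac{1}{332150}\right)} = \frac{1}{- \frac{3277}{3843} - \frac{606253}{332150}} = \frac{1}{- \frac{488326547}{182350350}} = - \frac{182350350}{488326547}$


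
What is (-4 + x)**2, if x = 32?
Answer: 784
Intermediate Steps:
(-4 + x)**2 = (-4 + 32)**2 = 28**2 = 784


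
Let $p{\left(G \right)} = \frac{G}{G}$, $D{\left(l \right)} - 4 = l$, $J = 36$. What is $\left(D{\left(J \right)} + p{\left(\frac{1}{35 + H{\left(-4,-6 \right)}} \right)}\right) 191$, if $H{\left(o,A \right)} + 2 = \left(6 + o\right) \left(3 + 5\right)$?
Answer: $7831$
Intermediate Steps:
$D{\left(l \right)} = 4 + l$
$H{\left(o,A \right)} = 46 + 8 o$ ($H{\left(o,A \right)} = -2 + \left(6 + o\right) \left(3 + 5\right) = -2 + \left(6 + o\right) 8 = -2 + \left(48 + 8 o\right) = 46 + 8 o$)
$p{\left(G \right)} = 1$
$\left(D{\left(J \right)} + p{\left(\frac{1}{35 + H{\left(-4,-6 \right)}} \right)}\right) 191 = \left(\left(4 + 36\right) + 1\right) 191 = \left(40 + 1\right) 191 = 41 \cdot 191 = 7831$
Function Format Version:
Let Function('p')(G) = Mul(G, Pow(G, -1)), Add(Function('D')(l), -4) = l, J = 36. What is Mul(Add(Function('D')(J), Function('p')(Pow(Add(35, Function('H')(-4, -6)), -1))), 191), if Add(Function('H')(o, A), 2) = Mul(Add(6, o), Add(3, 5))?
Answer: 7831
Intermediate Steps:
Function('D')(l) = Add(4, l)
Function('H')(o, A) = Add(46, Mul(8, o)) (Function('H')(o, A) = Add(-2, Mul(Add(6, o), Add(3, 5))) = Add(-2, Mul(Add(6, o), 8)) = Add(-2, Add(48, Mul(8, o))) = Add(46, Mul(8, o)))
Function('p')(G) = 1
Mul(Add(Function('D')(J), Function('p')(Pow(Add(35, Function('H')(-4, -6)), -1))), 191) = Mul(Add(Add(4, 36), 1), 191) = Mul(Add(40, 1), 191) = Mul(41, 191) = 7831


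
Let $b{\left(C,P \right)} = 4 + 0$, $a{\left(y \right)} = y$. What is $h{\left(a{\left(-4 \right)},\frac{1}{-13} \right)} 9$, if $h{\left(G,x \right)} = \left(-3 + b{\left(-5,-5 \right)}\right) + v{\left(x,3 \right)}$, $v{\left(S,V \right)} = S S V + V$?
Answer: $\frac{6111}{169} \approx 36.16$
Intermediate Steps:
$v{\left(S,V \right)} = V + V S^{2}$ ($v{\left(S,V \right)} = S^{2} V + V = V S^{2} + V = V + V S^{2}$)
$b{\left(C,P \right)} = 4$
$h{\left(G,x \right)} = 4 + 3 x^{2}$ ($h{\left(G,x \right)} = \left(-3 + 4\right) + 3 \left(1 + x^{2}\right) = 1 + \left(3 + 3 x^{2}\right) = 4 + 3 x^{2}$)
$h{\left(a{\left(-4 \right)},\frac{1}{-13} \right)} 9 = \left(4 + 3 \left(\frac{1}{-13}\right)^{2}\right) 9 = \left(4 + 3 \left(- \frac{1}{13}\right)^{2}\right) 9 = \left(4 + 3 \cdot \frac{1}{169}\right) 9 = \left(4 + \frac{3}{169}\right) 9 = \frac{679}{169} \cdot 9 = \frac{6111}{169}$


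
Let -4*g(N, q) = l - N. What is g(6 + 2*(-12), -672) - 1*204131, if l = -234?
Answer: -204077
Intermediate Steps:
g(N, q) = 117/2 + N/4 (g(N, q) = -(-234 - N)/4 = 117/2 + N/4)
g(6 + 2*(-12), -672) - 1*204131 = (117/2 + (6 + 2*(-12))/4) - 1*204131 = (117/2 + (6 - 24)/4) - 204131 = (117/2 + (1/4)*(-18)) - 204131 = (117/2 - 9/2) - 204131 = 54 - 204131 = -204077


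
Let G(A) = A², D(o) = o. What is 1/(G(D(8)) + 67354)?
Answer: 1/67418 ≈ 1.4833e-5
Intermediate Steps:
1/(G(D(8)) + 67354) = 1/(8² + 67354) = 1/(64 + 67354) = 1/67418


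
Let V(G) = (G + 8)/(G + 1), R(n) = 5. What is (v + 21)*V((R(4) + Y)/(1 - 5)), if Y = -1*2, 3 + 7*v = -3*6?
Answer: 522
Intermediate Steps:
v = -3 (v = -3/7 + (-3*6)/7 = -3/7 + (1/7)*(-18) = -3/7 - 18/7 = -3)
Y = -2
V(G) = (8 + G)/(1 + G)
(v + 21)*V((R(4) + Y)/(1 - 5)) = (-3 + 21)*((8 + (5 - 2)/(1 - 5))/(1 + (5 - 2)/(1 - 5))) = 18*((8 + 3/(-4))/(1 + 3/(-4))) = 18*((8 + 3*(-1/4))/(1 + 3*(-1/4))) = 18*((8 - 3/4)/(1 - 3/4)) = 18*((29/4)/(1/4)) = 18*(4*(29/4)) = 18*29 = 522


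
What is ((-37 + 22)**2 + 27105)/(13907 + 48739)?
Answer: 4555/10441 ≈ 0.43626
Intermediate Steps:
((-37 + 22)**2 + 27105)/(13907 + 48739) = ((-15)**2 + 27105)/62646 = (225 + 27105)*(1/62646) = 27330*(1/62646) = 4555/10441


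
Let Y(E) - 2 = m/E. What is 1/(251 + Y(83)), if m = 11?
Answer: 83/21010 ≈ 0.0039505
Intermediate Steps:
Y(E) = 2 + 11/E
1/(251 + Y(83)) = 1/(251 + (2 + 11/83)) = 1/(251 + 177/83) = 1/(21010/83) = 83/21010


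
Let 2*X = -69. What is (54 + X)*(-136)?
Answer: -2652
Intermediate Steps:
X = -69/2 (X = (½)*(-69) = -69/2 ≈ -34.500)
(54 + X)*(-136) = (54 - 69/2)*(-136) = (39/2)*(-136) = -2652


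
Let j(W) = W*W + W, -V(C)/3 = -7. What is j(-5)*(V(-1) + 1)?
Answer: 440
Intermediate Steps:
V(C) = 21 (V(C) = -3*(-7) = 21)
j(W) = W + W² (j(W) = W² + W = W + W²)
j(-5)*(V(-1) + 1) = (-5*(1 - 5))*(21 + 1) = -5*(-4)*22 = 20*22 = 440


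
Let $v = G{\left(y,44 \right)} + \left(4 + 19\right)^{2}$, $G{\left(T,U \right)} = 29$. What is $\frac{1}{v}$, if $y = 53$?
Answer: $\frac{1}{558} \approx 0.0017921$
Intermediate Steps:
$v = 558$ ($v = 29 + \left(4 + 19\right)^{2} = 29 + 23^{2} = 29 + 529 = 558$)
$\frac{1}{v} = \frac{1}{558}$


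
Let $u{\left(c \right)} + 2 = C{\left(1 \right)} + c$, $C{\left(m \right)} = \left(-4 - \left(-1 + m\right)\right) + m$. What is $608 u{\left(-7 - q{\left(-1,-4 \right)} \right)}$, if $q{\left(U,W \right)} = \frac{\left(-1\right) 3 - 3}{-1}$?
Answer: $-10944$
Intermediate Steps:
$C{\left(m \right)} = -3$ ($C{\left(m \right)} = \left(-3 - m\right) + m = -3$)
$q{\left(U,W \right)} = 6$ ($q{\left(U,W \right)} = \left(-3 - 3\right) \left(-1\right) = \left(-6\right) \left(-1\right) = 6$)
$u{\left(c \right)} = -5 + c$ ($u{\left(c \right)} = -2 + \left(-3 + c\right) = -5 + c$)
$608 u{\left(-7 - q{\left(-1,-4 \right)} \right)} = 608 \left(-5 - 13\right) = 608 \left(-18\right) = -10944$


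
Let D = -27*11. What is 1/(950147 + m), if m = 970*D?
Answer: 1/662057 ≈ 1.5104e-6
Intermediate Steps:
D = -297
m = -288090 (m = 970*(-297) = -288090)
1/(950147 + m) = 1/(950147 - 288090) = 1/662057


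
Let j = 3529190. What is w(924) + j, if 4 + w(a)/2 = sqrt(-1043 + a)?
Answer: 3529182 + 2*I*sqrt(119) ≈ 3.5292e+6 + 21.817*I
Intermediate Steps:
w(a) = -8 + 2*sqrt(-1043 + a)
w(924) + j = (-8 + 2*sqrt(-1043 + 924)) + 3529190 = (-8 + 2*sqrt(-119)) + 3529190 = (-8 + 2*(I*sqrt(119))) + 3529190 = (-8 + 2*I*sqrt(119)) + 3529190 = 3529182 + 2*I*sqrt(119)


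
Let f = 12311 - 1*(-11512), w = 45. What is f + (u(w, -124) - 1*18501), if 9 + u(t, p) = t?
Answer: 5358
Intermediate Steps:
u(t, p) = -9 + t
f = 23823 (f = 12311 + 11512 = 23823)
f + (u(w, -124) - 1*18501) = 23823 + ((-9 + 45) - 1*18501) = 23823 + (36 - 18501) = 23823 - 18465 = 5358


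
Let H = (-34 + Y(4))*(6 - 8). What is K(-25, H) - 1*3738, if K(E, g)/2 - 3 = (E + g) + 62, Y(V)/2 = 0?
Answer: -3522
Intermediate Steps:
Y(V) = 0 (Y(V) = 2*0 = 0)
H = 68 (H = (-34 + 0)*(6 - 8) = -34*(-2) = 68)
K(E, g) = 130 + 2*E + 2*g (K(E, g) = 6 + 2*((E + g) + 62) = 6 + 2*(62 + E + g) = 6 + (124 + 2*E + 2*g) = 130 + 2*E + 2*g)
K(-25, H) - 1*3738 = (130 + 2*(-25) + 2*68) - 1*3738 = (130 - 50 + 136) - 3738 = 216 - 3738 = -3522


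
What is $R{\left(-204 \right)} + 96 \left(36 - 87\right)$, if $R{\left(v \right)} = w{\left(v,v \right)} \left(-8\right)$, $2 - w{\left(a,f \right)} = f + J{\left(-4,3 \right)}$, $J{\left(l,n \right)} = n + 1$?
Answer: $-6512$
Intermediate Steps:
$J{\left(l,n \right)} = 1 + n$
$w{\left(a,f \right)} = -2 - f$ ($w{\left(a,f \right)} = 2 - \left(f + \left(1 + 3\right)\right) = 2 - \left(f + 4\right) = 2 - \left(4 + f\right) = -2 - f$)
$R{\left(v \right)} = 16 + 8 v$ ($R{\left(v \right)} = \left(-2 - v\right) \left(-8\right) = 16 + 8 v$)
$R{\left(-204 \right)} + 96 \left(36 - 87\right) = \left(16 + 8 \left(-204\right)\right) + 96 \left(36 - 87\right) = \left(16 - 1632\right) + 96 \left(-51\right) = -1616 - 4896 = -6512$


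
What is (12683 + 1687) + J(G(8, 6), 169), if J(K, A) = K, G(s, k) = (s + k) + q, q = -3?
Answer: 14381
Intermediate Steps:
G(s, k) = -3 + k + s (G(s, k) = (s + k) - 3 = (k + s) - 3 = -3 + k + s)
(12683 + 1687) + J(G(8, 6), 169) = (12683 + 1687) + (-3 + 6 + 8) = 14370 + 11 = 14381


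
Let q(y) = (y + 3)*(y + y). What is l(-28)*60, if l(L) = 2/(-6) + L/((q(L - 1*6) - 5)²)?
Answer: -29484620/1474203 ≈ -20.000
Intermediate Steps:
q(y) = 2*y*(3 + y) (q(y) = (3 + y)*(2*y) = 2*y*(3 + y))
l(L) = -⅓ + L/(-5 + 2*(-6 + L)*(-3 + L))² (l(L) = 2/(-6) + L/((2*(L - 1*6)*(3 + (L - 1*6)) - 5)²) = 2*(-⅙) + L/((2*(L - 6)*(3 + (L - 6)) - 5)²) = -⅓ + L/((2*(-6 + L)*(3 + (-6 + L)) - 5)²) = -⅓ + L/((2*(-6 + L)*(-3 + L) - 5)²) = -⅓ + L/((-5 + 2*(-6 + L)*(-3 + L))²) = -⅓ + L/(-5 + 2*(-6 + L)*(-3 + L))²)
l(-28)*60 = (-⅓ - 28/(31 - 18*(-28) + 2*(-28)²)²)*60 = (-⅓ - 28/(31 + 504 + 2*784)²)*60 = (-⅓ - 28/(31 + 504 + 1568)²)*60 = (-⅓ - 28/2103²)*60 = (-⅓ - 28*1/4422609)*60 = (-⅓ - 28/4422609)*60 = -1474231/4422609*60 = -29484620/1474203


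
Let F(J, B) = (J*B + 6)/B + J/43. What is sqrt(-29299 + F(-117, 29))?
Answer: I*sqrt(45746054089)/1247 ≈ 171.52*I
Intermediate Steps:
F(J, B) = J/43 + (6 + B*J)/B (F(J, B) = (B*J + 6)/B + J*(1/43) = (6 + B*J)/B + J/43 = J/43 + (6 + B*J)/B)
sqrt(-29299 + F(-117, 29)) = sqrt(-29299 + (6/29 + (44/43)*(-117))) = sqrt(-29299 + (6*(1/29) - 5148/43)) = sqrt(-29299 + (6/29 - 5148/43)) = sqrt(-29299 - 149034/1247) = sqrt(-36684887/1247) = I*sqrt(45746054089)/1247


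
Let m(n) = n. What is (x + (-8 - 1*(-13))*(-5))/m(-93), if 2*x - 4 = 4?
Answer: 7/31 ≈ 0.22581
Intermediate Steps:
x = 4 (x = 2 + (1/2)*4 = 2 + 2 = 4)
(x + (-8 - 1*(-13))*(-5))/m(-93) = (4 + (-8 - 1*(-13))*(-5))/(-93) = (4 + (-8 + 13)*(-5))*(-1/93) = (4 + 5*(-5))*(-1/93) = (4 - 25)*(-1/93) = -21*(-1/93) = 7/31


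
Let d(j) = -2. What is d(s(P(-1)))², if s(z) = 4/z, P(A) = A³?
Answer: 4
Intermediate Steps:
d(s(P(-1)))² = (-2)² = 4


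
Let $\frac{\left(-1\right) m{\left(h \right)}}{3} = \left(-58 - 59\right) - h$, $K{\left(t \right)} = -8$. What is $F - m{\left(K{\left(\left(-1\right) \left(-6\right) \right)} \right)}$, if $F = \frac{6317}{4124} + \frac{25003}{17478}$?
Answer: $- \frac{11678200523}{36039636} \approx -324.04$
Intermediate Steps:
$m{\left(h \right)} = 351 + 3 h$ ($m{\left(h \right)} = - 3 \left(\left(-58 - 59\right) - h\right) = - 3 \left(-117 - h\right) = 351 + 3 h$)
$F = \frac{106760449}{36039636}$ ($F = 6317 \cdot \frac{1}{4124} + 25003 \cdot \frac{1}{17478} = \frac{6317}{4124} + \frac{25003}{17478} = \frac{106760449}{36039636} \approx 2.9623$)
$F - m{\left(K{\left(\left(-1\right) \left(-6\right) \right)} \right)} = \frac{106760449}{36039636} - \left(351 + 3 \left(-8\right)\right) = \frac{106760449}{36039636} - \left(351 - 24\right) = \frac{106760449}{36039636} - 327 = - \frac{11678200523}{36039636}$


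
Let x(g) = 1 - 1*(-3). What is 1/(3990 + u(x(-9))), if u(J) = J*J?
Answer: 1/4006 ≈ 0.00024963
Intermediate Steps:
x(g) = 4 (x(g) = 1 + 3 = 4)
u(J) = J²
1/(3990 + u(x(-9))) = 1/(3990 + 4²) = 1/(3990 + 16) = 1/4006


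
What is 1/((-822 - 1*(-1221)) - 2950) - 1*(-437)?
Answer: 1114786/2551 ≈ 437.00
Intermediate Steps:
1/((-822 - 1*(-1221)) - 2950) - 1*(-437) = 1/((-822 + 1221) - 2950) + 437 = 1/(399 - 2950) + 437 = 1/(-2551) + 437 = -1/2551 + 437 = 1114786/2551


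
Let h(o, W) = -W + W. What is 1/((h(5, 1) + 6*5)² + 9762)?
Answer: 1/10662 ≈ 9.3791e-5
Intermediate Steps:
h(o, W) = 0
1/((h(5, 1) + 6*5)² + 9762) = 1/((0 + 6*5)² + 9762) = 1/((0 + 30)² + 9762) = 1/(30² + 9762) = 1/(900 + 9762) = 1/10662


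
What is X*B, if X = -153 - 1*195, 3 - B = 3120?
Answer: 1084716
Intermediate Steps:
B = -3117 (B = 3 - 1*3120 = 3 - 3120 = -3117)
X = -348 (X = -153 - 195 = -348)
X*B = -348*(-3117) = 1084716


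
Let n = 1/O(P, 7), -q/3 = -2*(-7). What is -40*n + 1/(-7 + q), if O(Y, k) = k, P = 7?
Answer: -281/49 ≈ -5.7347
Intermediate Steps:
q = -42 (q = -(-6)*(-7) = -3*14 = -42)
n = 1/7 ≈ 0.14286
-40*n + 1/(-7 + q) = -40*1/7 + 1/(-7 - 42) = -40/7 + 1/(-49) = -40/7 - 1/49 = -281/49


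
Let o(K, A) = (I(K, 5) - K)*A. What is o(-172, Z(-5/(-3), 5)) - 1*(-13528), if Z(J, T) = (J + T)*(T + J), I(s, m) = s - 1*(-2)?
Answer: 122552/9 ≈ 13617.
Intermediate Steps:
I(s, m) = 2 + s (I(s, m) = s + 2 = 2 + s)
Z(J, T) = (J + T)² (Z(J, T) = (J + T)*(J + T) = (J + T)²)
o(K, A) = 2*A (o(K, A) = ((2 + K) - K)*A = 2*A)
o(-172, Z(-5/(-3), 5)) - 1*(-13528) = 2*(-5/(-3) + 5)² - 1*(-13528) = 2*(-5*(-⅓) + 5)² + 13528 = 2*(5/3 + 5)² + 13528 = 2*(20/3)² + 13528 = 2*(400/9) + 13528 = 800/9 + 13528 = 122552/9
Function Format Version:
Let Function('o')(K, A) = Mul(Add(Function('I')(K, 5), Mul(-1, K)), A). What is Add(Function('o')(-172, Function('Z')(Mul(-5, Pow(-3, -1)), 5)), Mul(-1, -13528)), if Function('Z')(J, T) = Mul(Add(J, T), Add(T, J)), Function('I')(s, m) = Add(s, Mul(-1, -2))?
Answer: Rational(122552, 9) ≈ 13617.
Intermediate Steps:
Function('I')(s, m) = Add(2, s) (Function('I')(s, m) = Add(s, 2) = Add(2, s))
Function('Z')(J, T) = Pow(Add(J, T), 2) (Function('Z')(J, T) = Mul(Add(J, T), Add(J, T)) = Pow(Add(J, T), 2))
Function('o')(K, A) = Mul(2, A) (Function('o')(K, A) = Mul(Add(Add(2, K), Mul(-1, K)), A) = Mul(2, A))
Add(Function('o')(-172, Function('Z')(Mul(-5, Pow(-3, -1)), 5)), Mul(-1, -13528)) = Add(Mul(2, Pow(Add(Mul(-5, Pow(-3, -1)), 5), 2)), Mul(-1, -13528)) = Add(Mul(2, Pow(Add(Mul(-5, Rational(-1, 3)), 5), 2)), 13528) = Add(Mul(2, Pow(Add(Rational(5, 3), 5), 2)), 13528) = Add(Mul(2, Pow(Rational(20, 3), 2)), 13528) = Add(Mul(2, Rational(400, 9)), 13528) = Add(Rational(800, 9), 13528) = Rational(122552, 9)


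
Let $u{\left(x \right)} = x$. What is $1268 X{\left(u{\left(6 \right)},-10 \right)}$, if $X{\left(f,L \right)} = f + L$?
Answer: $-5072$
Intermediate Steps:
$X{\left(f,L \right)} = L + f$
$1268 X{\left(u{\left(6 \right)},-10 \right)} = 1268 \left(-10 + 6\right) = 1268 \left(-4\right) = -5072$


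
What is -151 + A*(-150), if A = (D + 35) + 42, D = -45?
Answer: -4951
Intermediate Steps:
A = 32 (A = (-45 + 35) + 42 = -10 + 42 = 32)
-151 + A*(-150) = -151 + 32*(-150) = -151 - 4800 = -4951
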